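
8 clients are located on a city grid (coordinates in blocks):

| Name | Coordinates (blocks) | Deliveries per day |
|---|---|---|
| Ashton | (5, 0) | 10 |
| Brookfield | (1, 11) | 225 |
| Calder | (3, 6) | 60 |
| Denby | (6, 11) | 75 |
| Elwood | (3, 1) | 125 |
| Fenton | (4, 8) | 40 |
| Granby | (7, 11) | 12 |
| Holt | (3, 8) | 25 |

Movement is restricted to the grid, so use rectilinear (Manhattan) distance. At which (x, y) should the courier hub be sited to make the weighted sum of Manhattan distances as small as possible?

(3, 11)

Manhattan distance separates: Σwᵢ(|x−xᵢ|+|y−yᵢ|) = Σwᵢ|x−xᵢ| + Σwᵢ|y−yᵢ|, so x and y are optimised independently as 1-D weighted medians.
Total weight W = 572; half = 286.
x-coordinate, sorted with cumulative weight:
  x=1 (Brookfield, w=225) cum 225
  x=3 (Calder, w=60) cum 285
  x=3 (Elwood, w=125) cum 410  ← median
  x=3 (Holt, w=25) cum 435
  x=4 (Fenton, w=40) cum 475
  x=5 (Ashton, w=10) cum 485
  x=6 (Denby, w=75) cum 560
  x=7 (Granby, w=12) cum 572
⇒ x* = 3
y-coordinate, sorted with cumulative weight:
  y=0 (Ashton, w=10) cum 10
  y=1 (Elwood, w=125) cum 135
  y=6 (Calder, w=60) cum 195
  y=8 (Fenton, w=40) cum 235
  y=8 (Holt, w=25) cum 260
  y=11 (Brookfield, w=225) cum 485  ← median
  y=11 (Denby, w=75) cum 560
  y=11 (Granby, w=12) cum 572
⇒ y* = 11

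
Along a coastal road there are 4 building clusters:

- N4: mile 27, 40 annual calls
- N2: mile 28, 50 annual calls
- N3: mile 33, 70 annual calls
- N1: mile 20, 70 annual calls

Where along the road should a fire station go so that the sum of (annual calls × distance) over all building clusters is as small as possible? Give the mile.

x = 28

For a sum of weighted absolute distances on a line, the optimum is the weighted median (not the mean). Total weight W = 230; half-weight = 115.
Sort by position and accumulate weight:
  mile 20 (N1, w=70) → cum 70
  mile 27 (N4, w=40) → cum 110
  mile 28 (N2, w=50) → cum 160  ≥ 115 → median here
  mile 33 (N3, w=70) → cum 230
Optimal location: mile 28.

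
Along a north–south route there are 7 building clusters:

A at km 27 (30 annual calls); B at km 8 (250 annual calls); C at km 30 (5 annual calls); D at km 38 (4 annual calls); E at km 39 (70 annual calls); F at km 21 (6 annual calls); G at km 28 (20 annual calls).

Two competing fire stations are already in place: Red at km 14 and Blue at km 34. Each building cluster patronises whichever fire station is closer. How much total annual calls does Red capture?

The indifferent point is the midpoint (14+34)/2 = 24; building clusters left of it (closer to Red at 14) go to Red, those right go to Blue.
  B at 8 (w=250) → Red
  F at 21 (w=6) → Red
  A at 27 (w=30) → Blue
  G at 28 (w=20) → Blue
  C at 30 (w=5) → Blue
  D at 38 (w=4) → Blue
  E at 39 (w=70) → Blue
Red captures 256; Blue captures 129.

256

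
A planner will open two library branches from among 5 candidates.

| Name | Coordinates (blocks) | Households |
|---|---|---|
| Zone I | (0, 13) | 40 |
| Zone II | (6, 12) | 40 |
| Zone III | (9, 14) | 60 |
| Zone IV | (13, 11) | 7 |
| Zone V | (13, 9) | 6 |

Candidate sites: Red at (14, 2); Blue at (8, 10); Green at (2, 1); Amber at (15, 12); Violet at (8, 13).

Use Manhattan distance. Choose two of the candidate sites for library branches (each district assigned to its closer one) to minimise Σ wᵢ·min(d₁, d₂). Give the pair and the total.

{Amber, Violet}, total 611

Evaluate every pair (each demand assigned to the nearer of the two):
  {Amber, Violet}: total = 611
  {Blue, Violet}: total = 638
  {Red, Violet}: total = 657
  {Green, Violet}: total = 663
  {Blue, Amber}: total = 951
  {Red, Blue}: total = 978
  {Blue, Green}: total = 978
  {Green, Amber}: total = 1451
  {Red, Amber}: total = 1531
  {Red, Green}: total = 2298
Best pair: {Amber, Violet} with total 611.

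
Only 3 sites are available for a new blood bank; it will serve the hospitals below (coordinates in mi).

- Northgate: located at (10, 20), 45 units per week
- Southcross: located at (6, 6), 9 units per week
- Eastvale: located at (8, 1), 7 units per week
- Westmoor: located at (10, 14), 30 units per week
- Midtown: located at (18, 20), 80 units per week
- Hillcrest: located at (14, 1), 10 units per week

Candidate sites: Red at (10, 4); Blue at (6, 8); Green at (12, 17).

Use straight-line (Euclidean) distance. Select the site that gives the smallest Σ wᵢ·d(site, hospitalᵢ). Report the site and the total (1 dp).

Green, total 1196.5 mi

Total weighted distance at each candidate:
  Red (10, 4): total = 2566.6
  Blue (6, 8): total = 2318.5
  Green (12, 17): total = 1196.5
Minimum is at Green with total 1196.5 mi.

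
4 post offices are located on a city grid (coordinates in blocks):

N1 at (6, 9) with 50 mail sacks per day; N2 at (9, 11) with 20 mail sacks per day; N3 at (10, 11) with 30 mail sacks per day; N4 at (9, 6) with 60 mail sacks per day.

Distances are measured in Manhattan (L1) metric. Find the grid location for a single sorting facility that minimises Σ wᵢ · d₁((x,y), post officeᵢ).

(9, 9)

Manhattan distance separates: Σwᵢ(|x−xᵢ|+|y−yᵢ|) = Σwᵢ|x−xᵢ| + Σwᵢ|y−yᵢ|, so x and y are optimised independently as 1-D weighted medians.
Total weight W = 160; half = 80.
x-coordinate, sorted with cumulative weight:
  x=6 (N1, w=50) cum 50
  x=9 (N2, w=20) cum 70
  x=9 (N4, w=60) cum 130  ← median
  x=10 (N3, w=30) cum 160
⇒ x* = 9
y-coordinate, sorted with cumulative weight:
  y=6 (N4, w=60) cum 60
  y=9 (N1, w=50) cum 110  ← median
  y=11 (N2, w=20) cum 130
  y=11 (N3, w=30) cum 160
⇒ y* = 9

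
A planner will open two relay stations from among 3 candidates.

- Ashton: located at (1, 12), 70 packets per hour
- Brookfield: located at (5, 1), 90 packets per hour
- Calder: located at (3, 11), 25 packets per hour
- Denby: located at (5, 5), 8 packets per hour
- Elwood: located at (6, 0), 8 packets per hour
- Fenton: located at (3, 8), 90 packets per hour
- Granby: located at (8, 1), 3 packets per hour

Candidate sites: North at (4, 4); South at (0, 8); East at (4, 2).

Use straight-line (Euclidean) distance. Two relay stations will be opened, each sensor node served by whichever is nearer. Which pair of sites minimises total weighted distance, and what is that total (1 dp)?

Evaluate every pair (each demand assigned to the nearer of the two):
  {South, East}: total = 852.3
  {North, South}: total = 1011.4
  {North, East}: total = 1319.5
Best pair: {South, East} with total 852.3.

{South, East}, total 852.3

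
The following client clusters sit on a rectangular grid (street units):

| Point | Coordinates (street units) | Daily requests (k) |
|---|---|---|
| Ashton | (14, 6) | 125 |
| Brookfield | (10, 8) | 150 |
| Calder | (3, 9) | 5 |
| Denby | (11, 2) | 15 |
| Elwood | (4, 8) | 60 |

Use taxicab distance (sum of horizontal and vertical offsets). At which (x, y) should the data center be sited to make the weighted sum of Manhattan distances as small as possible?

(10, 8)

Manhattan distance separates: Σwᵢ(|x−xᵢ|+|y−yᵢ|) = Σwᵢ|x−xᵢ| + Σwᵢ|y−yᵢ|, so x and y are optimised independently as 1-D weighted medians.
Total weight W = 355; half = 177.5.
x-coordinate, sorted with cumulative weight:
  x=3 (Calder, w=5) cum 5
  x=4 (Elwood, w=60) cum 65
  x=10 (Brookfield, w=150) cum 215  ← median
  x=11 (Denby, w=15) cum 230
  x=14 (Ashton, w=125) cum 355
⇒ x* = 10
y-coordinate, sorted with cumulative weight:
  y=2 (Denby, w=15) cum 15
  y=6 (Ashton, w=125) cum 140
  y=8 (Brookfield, w=150) cum 290  ← median
  y=8 (Elwood, w=60) cum 350
  y=9 (Calder, w=5) cum 355
⇒ y* = 8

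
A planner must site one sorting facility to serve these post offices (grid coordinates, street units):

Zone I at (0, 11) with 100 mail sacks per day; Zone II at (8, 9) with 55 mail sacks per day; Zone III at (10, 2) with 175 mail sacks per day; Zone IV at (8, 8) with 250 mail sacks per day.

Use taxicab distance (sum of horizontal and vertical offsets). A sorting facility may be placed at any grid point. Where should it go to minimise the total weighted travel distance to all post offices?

(8, 8)

Manhattan distance separates: Σwᵢ(|x−xᵢ|+|y−yᵢ|) = Σwᵢ|x−xᵢ| + Σwᵢ|y−yᵢ|, so x and y are optimised independently as 1-D weighted medians.
Total weight W = 580; half = 290.
x-coordinate, sorted with cumulative weight:
  x=0 (Zone I, w=100) cum 100
  x=8 (Zone II, w=55) cum 155
  x=8 (Zone IV, w=250) cum 405  ← median
  x=10 (Zone III, w=175) cum 580
⇒ x* = 8
y-coordinate, sorted with cumulative weight:
  y=2 (Zone III, w=175) cum 175
  y=8 (Zone IV, w=250) cum 425  ← median
  y=9 (Zone II, w=55) cum 480
  y=11 (Zone I, w=100) cum 580
⇒ y* = 8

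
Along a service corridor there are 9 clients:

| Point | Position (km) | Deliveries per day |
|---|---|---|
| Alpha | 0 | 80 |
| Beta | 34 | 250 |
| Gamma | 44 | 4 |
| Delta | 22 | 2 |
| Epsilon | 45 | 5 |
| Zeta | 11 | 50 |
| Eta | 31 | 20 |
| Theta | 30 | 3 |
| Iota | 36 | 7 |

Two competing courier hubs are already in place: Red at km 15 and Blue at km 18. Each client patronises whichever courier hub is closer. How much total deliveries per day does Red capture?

The indifferent point is the midpoint (15+18)/2 = 16.5; clients left of it (closer to Red at 15) go to Red, those right go to Blue.
  Alpha at 0 (w=80) → Red
  Zeta at 11 (w=50) → Red
  Delta at 22 (w=2) → Blue
  Theta at 30 (w=3) → Blue
  Eta at 31 (w=20) → Blue
  Beta at 34 (w=250) → Blue
  Iota at 36 (w=7) → Blue
  Gamma at 44 (w=4) → Blue
  Epsilon at 45 (w=5) → Blue
Red captures 130; Blue captures 291.

130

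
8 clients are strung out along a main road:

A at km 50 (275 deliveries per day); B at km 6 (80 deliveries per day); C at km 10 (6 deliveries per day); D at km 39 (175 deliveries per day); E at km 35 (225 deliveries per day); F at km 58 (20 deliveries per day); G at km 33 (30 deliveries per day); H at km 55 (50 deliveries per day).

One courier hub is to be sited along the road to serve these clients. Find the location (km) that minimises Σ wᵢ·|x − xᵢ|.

x = 39

For a sum of weighted absolute distances on a line, the optimum is the weighted median (not the mean). Total weight W = 861; half-weight = 430.5.
Sort by position and accumulate weight:
  km 6 (B, w=80) → cum 80
  km 10 (C, w=6) → cum 86
  km 33 (G, w=30) → cum 116
  km 35 (E, w=225) → cum 341
  km 39 (D, w=175) → cum 516  ≥ 430.5 → median here
  km 50 (A, w=275) → cum 791
  km 55 (H, w=50) → cum 841
  km 58 (F, w=20) → cum 861
Optimal location: km 39.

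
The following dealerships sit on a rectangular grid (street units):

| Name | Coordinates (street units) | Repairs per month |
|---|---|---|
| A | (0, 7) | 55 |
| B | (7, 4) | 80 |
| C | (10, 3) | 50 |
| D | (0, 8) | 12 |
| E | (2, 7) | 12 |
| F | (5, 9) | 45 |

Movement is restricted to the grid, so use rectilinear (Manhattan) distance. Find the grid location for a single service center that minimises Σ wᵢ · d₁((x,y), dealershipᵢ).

(7, 4)

Manhattan distance separates: Σwᵢ(|x−xᵢ|+|y−yᵢ|) = Σwᵢ|x−xᵢ| + Σwᵢ|y−yᵢ|, so x and y are optimised independently as 1-D weighted medians.
Total weight W = 254; half = 127.
x-coordinate, sorted with cumulative weight:
  x=0 (A, w=55) cum 55
  x=0 (D, w=12) cum 67
  x=2 (E, w=12) cum 79
  x=5 (F, w=45) cum 124
  x=7 (B, w=80) cum 204  ← median
  x=10 (C, w=50) cum 254
⇒ x* = 7
y-coordinate, sorted with cumulative weight:
  y=3 (C, w=50) cum 50
  y=4 (B, w=80) cum 130  ← median
  y=7 (A, w=55) cum 185
  y=7 (E, w=12) cum 197
  y=8 (D, w=12) cum 209
  y=9 (F, w=45) cum 254
⇒ y* = 4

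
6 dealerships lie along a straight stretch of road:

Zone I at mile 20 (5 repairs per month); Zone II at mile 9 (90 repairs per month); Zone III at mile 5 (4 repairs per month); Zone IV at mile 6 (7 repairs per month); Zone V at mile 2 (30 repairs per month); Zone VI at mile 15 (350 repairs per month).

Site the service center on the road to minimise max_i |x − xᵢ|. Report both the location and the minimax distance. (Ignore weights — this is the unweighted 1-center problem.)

The 1-center on a line is the midpoint of the two extreme points: leftmost at 2, rightmost at 20.
Optimal location = (2 + 20)/2 = 11; maximum distance = (20 − 2)/2 = 9.

location 11, max distance 9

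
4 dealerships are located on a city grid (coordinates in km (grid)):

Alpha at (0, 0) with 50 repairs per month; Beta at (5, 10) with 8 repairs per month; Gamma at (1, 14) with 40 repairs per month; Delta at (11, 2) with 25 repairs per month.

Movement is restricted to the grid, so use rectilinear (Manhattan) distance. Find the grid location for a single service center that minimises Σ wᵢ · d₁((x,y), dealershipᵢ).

(1, 2)

Manhattan distance separates: Σwᵢ(|x−xᵢ|+|y−yᵢ|) = Σwᵢ|x−xᵢ| + Σwᵢ|y−yᵢ|, so x and y are optimised independently as 1-D weighted medians.
Total weight W = 123; half = 61.5.
x-coordinate, sorted with cumulative weight:
  x=0 (Alpha, w=50) cum 50
  x=1 (Gamma, w=40) cum 90  ← median
  x=5 (Beta, w=8) cum 98
  x=11 (Delta, w=25) cum 123
⇒ x* = 1
y-coordinate, sorted with cumulative weight:
  y=0 (Alpha, w=50) cum 50
  y=2 (Delta, w=25) cum 75  ← median
  y=10 (Beta, w=8) cum 83
  y=14 (Gamma, w=40) cum 123
⇒ y* = 2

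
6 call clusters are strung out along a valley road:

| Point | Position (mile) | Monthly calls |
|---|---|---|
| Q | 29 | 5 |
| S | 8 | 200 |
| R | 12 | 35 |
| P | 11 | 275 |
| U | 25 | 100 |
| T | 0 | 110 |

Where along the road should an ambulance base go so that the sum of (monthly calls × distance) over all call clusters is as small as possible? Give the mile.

For a sum of weighted absolute distances on a line, the optimum is the weighted median (not the mean). Total weight W = 725; half-weight = 362.5.
Sort by position and accumulate weight:
  mile 0 (T, w=110) → cum 110
  mile 8 (S, w=200) → cum 310
  mile 11 (P, w=275) → cum 585  ≥ 362.5 → median here
  mile 12 (R, w=35) → cum 620
  mile 25 (U, w=100) → cum 720
  mile 29 (Q, w=5) → cum 725
Optimal location: mile 11.

x = 11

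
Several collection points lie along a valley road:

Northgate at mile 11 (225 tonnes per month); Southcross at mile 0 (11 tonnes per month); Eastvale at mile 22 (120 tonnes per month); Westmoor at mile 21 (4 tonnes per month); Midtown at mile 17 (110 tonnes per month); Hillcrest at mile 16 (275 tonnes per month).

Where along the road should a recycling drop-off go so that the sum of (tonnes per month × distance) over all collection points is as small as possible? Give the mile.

For a sum of weighted absolute distances on a line, the optimum is the weighted median (not the mean). Total weight W = 745; half-weight = 372.5.
Sort by position and accumulate weight:
  mile 0 (Southcross, w=11) → cum 11
  mile 11 (Northgate, w=225) → cum 236
  mile 16 (Hillcrest, w=275) → cum 511  ≥ 372.5 → median here
  mile 17 (Midtown, w=110) → cum 621
  mile 21 (Westmoor, w=4) → cum 625
  mile 22 (Eastvale, w=120) → cum 745
Optimal location: mile 16.

x = 16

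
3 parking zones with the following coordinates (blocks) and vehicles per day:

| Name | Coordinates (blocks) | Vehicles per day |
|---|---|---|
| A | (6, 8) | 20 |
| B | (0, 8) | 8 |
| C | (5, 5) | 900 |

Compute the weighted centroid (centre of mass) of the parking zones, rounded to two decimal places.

The minimiser of Σwᵢ‖p−pᵢ‖² is the weighted centroid p* = (Σwᵢpᵢ)/(Σwᵢ).
Σwᵢ = 928.
Σwᵢxᵢ = 20·6 + 8·0 + 900·5 = 4620.
Σwᵢyᵢ = 20·8 + 8·8 + 900·5 = 4724.
x* = 4620/928 = 4.98, y* = 4724/928 = 5.09.

(4.98, 5.09)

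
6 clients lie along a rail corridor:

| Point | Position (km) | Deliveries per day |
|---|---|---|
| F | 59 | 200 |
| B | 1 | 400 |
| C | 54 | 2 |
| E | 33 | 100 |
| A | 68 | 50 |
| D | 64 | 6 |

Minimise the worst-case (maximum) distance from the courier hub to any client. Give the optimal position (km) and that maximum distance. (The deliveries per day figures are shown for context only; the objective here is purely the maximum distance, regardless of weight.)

The 1-center on a line is the midpoint of the two extreme points: leftmost at 1, rightmost at 68.
Optimal location = (1 + 68)/2 = 34.5; maximum distance = (68 − 1)/2 = 33.5.

location 34.5, max distance 33.5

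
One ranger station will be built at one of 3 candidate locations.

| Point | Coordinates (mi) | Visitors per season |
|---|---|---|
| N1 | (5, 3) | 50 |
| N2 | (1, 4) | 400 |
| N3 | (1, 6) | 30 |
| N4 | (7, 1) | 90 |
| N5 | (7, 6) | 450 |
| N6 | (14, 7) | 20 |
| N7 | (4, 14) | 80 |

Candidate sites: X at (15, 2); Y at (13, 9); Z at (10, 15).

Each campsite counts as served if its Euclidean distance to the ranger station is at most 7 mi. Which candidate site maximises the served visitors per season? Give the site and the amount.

Y, covering 470

Coverage radius r = 7 mi; a point is covered iff (Δx)²+(Δy)² ≤ 7² = 49.
  X (15, 2): covers {N6} → 20
  Y (13, 9): covers {N5, N6} → 470
  Z (10, 15): covers {N7} → 80
Maximum coverage at Y: 470 visitors per season.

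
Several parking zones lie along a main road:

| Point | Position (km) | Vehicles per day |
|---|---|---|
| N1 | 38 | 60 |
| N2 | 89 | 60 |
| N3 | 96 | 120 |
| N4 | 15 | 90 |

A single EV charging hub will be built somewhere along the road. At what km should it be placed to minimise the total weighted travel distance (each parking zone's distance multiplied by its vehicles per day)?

x = 89

For a sum of weighted absolute distances on a line, the optimum is the weighted median (not the mean). Total weight W = 330; half-weight = 165.
Sort by position and accumulate weight:
  km 15 (N4, w=90) → cum 90
  km 38 (N1, w=60) → cum 150
  km 89 (N2, w=60) → cum 210  ≥ 165 → median here
  km 96 (N3, w=120) → cum 330
Optimal location: km 89.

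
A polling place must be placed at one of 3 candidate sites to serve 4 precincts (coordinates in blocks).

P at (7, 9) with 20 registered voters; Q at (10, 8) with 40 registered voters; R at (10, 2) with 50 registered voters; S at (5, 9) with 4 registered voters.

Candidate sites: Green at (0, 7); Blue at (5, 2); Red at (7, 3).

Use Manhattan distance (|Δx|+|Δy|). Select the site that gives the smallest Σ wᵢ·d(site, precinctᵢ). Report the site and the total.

Total weighted distance at each candidate:
  Green (0, 7): total = 1398
  Blue (5, 2): total = 898
  Red (7, 3): total = 672
Minimum is at Red with total 672 blocks.

Red, total 672 blocks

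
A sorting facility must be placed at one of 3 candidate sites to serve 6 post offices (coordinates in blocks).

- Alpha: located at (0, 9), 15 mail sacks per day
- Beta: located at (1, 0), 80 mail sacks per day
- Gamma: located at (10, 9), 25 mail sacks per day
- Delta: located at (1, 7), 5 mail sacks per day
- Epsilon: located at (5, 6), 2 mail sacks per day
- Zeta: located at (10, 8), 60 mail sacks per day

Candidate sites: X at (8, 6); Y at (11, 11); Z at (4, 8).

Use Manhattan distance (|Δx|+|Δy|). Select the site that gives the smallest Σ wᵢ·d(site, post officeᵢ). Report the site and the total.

Z, total 1516 blocks

Total weighted distance at each candidate:
  X (8, 6): total = 1616
  Y (11, 11): total = 2282
  Z (4, 8): total = 1516
Minimum is at Z with total 1516 blocks.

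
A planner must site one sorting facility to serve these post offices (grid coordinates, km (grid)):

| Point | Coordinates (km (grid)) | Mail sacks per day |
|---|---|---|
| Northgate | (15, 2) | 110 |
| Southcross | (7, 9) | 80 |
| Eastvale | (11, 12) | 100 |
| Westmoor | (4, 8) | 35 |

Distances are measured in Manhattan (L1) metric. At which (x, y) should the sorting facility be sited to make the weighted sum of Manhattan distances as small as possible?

Manhattan distance separates: Σwᵢ(|x−xᵢ|+|y−yᵢ|) = Σwᵢ|x−xᵢ| + Σwᵢ|y−yᵢ|, so x and y are optimised independently as 1-D weighted medians.
Total weight W = 325; half = 162.5.
x-coordinate, sorted with cumulative weight:
  x=4 (Westmoor, w=35) cum 35
  x=7 (Southcross, w=80) cum 115
  x=11 (Eastvale, w=100) cum 215  ← median
  x=15 (Northgate, w=110) cum 325
⇒ x* = 11
y-coordinate, sorted with cumulative weight:
  y=2 (Northgate, w=110) cum 110
  y=8 (Westmoor, w=35) cum 145
  y=9 (Southcross, w=80) cum 225  ← median
  y=12 (Eastvale, w=100) cum 325
⇒ y* = 9

(11, 9)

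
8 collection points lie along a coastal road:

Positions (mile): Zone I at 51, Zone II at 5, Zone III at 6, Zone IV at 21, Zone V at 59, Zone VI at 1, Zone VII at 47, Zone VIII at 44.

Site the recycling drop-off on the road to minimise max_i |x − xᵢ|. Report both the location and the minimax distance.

location 30, max distance 29

The 1-center on a line is the midpoint of the two extreme points: leftmost at 1, rightmost at 59.
Optimal location = (1 + 59)/2 = 30; maximum distance = (59 − 1)/2 = 29.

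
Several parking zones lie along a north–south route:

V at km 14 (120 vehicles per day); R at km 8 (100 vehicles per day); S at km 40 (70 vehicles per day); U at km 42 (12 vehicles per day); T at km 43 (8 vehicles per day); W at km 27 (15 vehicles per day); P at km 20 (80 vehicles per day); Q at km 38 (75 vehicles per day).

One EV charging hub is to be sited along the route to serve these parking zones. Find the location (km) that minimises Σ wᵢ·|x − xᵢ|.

For a sum of weighted absolute distances on a line, the optimum is the weighted median (not the mean). Total weight W = 480; half-weight = 240.
Sort by position and accumulate weight:
  km 8 (R, w=100) → cum 100
  km 14 (V, w=120) → cum 220
  km 20 (P, w=80) → cum 300  ≥ 240 → median here
  km 27 (W, w=15) → cum 315
  km 38 (Q, w=75) → cum 390
  km 40 (S, w=70) → cum 460
  km 42 (U, w=12) → cum 472
  km 43 (T, w=8) → cum 480
Optimal location: km 20.

x = 20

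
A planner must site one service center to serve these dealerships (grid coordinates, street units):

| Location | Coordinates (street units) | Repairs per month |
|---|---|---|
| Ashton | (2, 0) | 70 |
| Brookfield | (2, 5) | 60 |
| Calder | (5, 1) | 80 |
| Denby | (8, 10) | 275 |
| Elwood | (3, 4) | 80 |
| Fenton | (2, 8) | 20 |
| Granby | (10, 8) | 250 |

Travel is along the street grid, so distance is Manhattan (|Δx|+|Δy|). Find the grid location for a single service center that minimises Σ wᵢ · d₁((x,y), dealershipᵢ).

(8, 8)

Manhattan distance separates: Σwᵢ(|x−xᵢ|+|y−yᵢ|) = Σwᵢ|x−xᵢ| + Σwᵢ|y−yᵢ|, so x and y are optimised independently as 1-D weighted medians.
Total weight W = 835; half = 417.5.
x-coordinate, sorted with cumulative weight:
  x=2 (Ashton, w=70) cum 70
  x=2 (Brookfield, w=60) cum 130
  x=2 (Fenton, w=20) cum 150
  x=3 (Elwood, w=80) cum 230
  x=5 (Calder, w=80) cum 310
  x=8 (Denby, w=275) cum 585  ← median
  x=10 (Granby, w=250) cum 835
⇒ x* = 8
y-coordinate, sorted with cumulative weight:
  y=0 (Ashton, w=70) cum 70
  y=1 (Calder, w=80) cum 150
  y=4 (Elwood, w=80) cum 230
  y=5 (Brookfield, w=60) cum 290
  y=8 (Fenton, w=20) cum 310
  y=8 (Granby, w=250) cum 560  ← median
  y=10 (Denby, w=275) cum 835
⇒ y* = 8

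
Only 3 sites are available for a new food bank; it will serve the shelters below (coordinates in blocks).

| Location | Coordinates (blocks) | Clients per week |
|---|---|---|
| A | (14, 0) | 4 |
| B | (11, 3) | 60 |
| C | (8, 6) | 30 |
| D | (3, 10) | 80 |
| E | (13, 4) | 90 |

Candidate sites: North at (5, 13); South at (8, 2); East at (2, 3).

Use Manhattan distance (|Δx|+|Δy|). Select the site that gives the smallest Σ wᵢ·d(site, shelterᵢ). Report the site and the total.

Total weighted distance at each candidate:
  North (5, 13): total = 3278
  South (8, 2): total = 2062
  East (2, 3): total = 2590
Minimum is at South with total 2062 blocks.

South, total 2062 blocks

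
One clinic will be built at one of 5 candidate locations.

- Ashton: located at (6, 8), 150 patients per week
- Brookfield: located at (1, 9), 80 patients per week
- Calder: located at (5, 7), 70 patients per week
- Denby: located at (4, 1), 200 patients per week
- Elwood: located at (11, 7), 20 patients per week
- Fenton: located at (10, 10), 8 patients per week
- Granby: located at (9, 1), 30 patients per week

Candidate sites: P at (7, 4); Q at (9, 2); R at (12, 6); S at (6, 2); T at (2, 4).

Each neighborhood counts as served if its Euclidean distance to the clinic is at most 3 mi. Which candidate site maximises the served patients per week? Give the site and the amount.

Coverage radius r = 3 mi; a point is covered iff (Δx)²+(Δy)² ≤ 3² = 9.
  P (7, 4): covers {none} → 0
  Q (9, 2): covers {Granby} → 30
  R (12, 6): covers {Elwood} → 20
  S (6, 2): covers {Denby} → 200
  T (2, 4): covers {none} → 0
Maximum coverage at S: 200 patients per week.

S, covering 200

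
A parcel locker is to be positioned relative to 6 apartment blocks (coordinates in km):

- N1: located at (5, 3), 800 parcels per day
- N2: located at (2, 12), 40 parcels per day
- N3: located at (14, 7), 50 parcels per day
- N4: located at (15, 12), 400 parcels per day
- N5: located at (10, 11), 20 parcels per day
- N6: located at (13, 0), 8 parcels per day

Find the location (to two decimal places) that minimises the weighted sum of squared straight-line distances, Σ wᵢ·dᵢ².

(8.41, 6.26)

The minimiser of Σwᵢ‖p−pᵢ‖² is the weighted centroid p* = (Σwᵢpᵢ)/(Σwᵢ).
Σwᵢ = 1318.
Σwᵢxᵢ = 800·5 + 40·2 + 50·14 + 400·15 + 20·10 + 8·13 = 11084.
Σwᵢyᵢ = 800·3 + 40·12 + 50·7 + 400·12 + 20·11 + 8·0 = 8250.
x* = 11084/1318 = 8.41, y* = 8250/1318 = 6.26.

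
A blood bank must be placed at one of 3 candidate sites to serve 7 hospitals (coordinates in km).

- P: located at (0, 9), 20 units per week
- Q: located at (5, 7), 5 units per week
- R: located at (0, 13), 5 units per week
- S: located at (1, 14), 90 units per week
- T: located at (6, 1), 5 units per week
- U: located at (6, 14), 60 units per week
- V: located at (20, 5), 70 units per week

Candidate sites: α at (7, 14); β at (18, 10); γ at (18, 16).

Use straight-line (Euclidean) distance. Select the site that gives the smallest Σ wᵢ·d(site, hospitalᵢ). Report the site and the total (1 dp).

Total weighted distance at each candidate:
  α (7, 14): total = 2015.8
  β (18, 10): total = 3301.2
  γ (18, 16): total = 3705.7
Minimum is at α with total 2015.8 km.

α, total 2015.8 km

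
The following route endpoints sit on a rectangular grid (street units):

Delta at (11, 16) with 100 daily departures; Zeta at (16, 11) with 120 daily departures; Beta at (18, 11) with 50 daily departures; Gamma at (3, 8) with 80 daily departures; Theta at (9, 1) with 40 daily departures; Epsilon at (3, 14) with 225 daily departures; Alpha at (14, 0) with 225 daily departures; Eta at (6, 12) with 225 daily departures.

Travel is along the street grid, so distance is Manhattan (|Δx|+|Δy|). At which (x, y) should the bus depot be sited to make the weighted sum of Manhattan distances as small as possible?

Manhattan distance separates: Σwᵢ(|x−xᵢ|+|y−yᵢ|) = Σwᵢ|x−xᵢ| + Σwᵢ|y−yᵢ|, so x and y are optimised independently as 1-D weighted medians.
Total weight W = 1065; half = 532.5.
x-coordinate, sorted with cumulative weight:
  x=3 (Gamma, w=80) cum 80
  x=3 (Epsilon, w=225) cum 305
  x=6 (Eta, w=225) cum 530
  x=9 (Theta, w=40) cum 570  ← median
  x=11 (Delta, w=100) cum 670
  x=14 (Alpha, w=225) cum 895
  x=16 (Zeta, w=120) cum 1015
  x=18 (Beta, w=50) cum 1065
⇒ x* = 9
y-coordinate, sorted with cumulative weight:
  y=0 (Alpha, w=225) cum 225
  y=1 (Theta, w=40) cum 265
  y=8 (Gamma, w=80) cum 345
  y=11 (Zeta, w=120) cum 465
  y=11 (Beta, w=50) cum 515
  y=12 (Eta, w=225) cum 740  ← median
  y=14 (Epsilon, w=225) cum 965
  y=16 (Delta, w=100) cum 1065
⇒ y* = 12

(9, 12)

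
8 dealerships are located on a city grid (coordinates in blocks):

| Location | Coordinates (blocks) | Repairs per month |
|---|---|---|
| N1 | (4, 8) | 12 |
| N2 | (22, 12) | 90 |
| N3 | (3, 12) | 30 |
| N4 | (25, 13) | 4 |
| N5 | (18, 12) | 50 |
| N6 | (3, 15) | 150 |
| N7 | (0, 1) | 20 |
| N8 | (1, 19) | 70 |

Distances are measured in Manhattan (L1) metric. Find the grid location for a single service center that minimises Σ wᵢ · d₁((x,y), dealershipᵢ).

(3, 15)

Manhattan distance separates: Σwᵢ(|x−xᵢ|+|y−yᵢ|) = Σwᵢ|x−xᵢ| + Σwᵢ|y−yᵢ|, so x and y are optimised independently as 1-D weighted medians.
Total weight W = 426; half = 213.
x-coordinate, sorted with cumulative weight:
  x=0 (N7, w=20) cum 20
  x=1 (N8, w=70) cum 90
  x=3 (N3, w=30) cum 120
  x=3 (N6, w=150) cum 270  ← median
  x=4 (N1, w=12) cum 282
  x=18 (N5, w=50) cum 332
  x=22 (N2, w=90) cum 422
  x=25 (N4, w=4) cum 426
⇒ x* = 3
y-coordinate, sorted with cumulative weight:
  y=1 (N7, w=20) cum 20
  y=8 (N1, w=12) cum 32
  y=12 (N2, w=90) cum 122
  y=12 (N3, w=30) cum 152
  y=12 (N5, w=50) cum 202
  y=13 (N4, w=4) cum 206
  y=15 (N6, w=150) cum 356  ← median
  y=19 (N8, w=70) cum 426
⇒ y* = 15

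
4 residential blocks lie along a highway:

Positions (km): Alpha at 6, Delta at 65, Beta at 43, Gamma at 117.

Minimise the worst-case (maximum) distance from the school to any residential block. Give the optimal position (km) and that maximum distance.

The 1-center on a line is the midpoint of the two extreme points: leftmost at 6, rightmost at 117.
Optimal location = (6 + 117)/2 = 61.5; maximum distance = (117 − 6)/2 = 55.5.

location 61.5, max distance 55.5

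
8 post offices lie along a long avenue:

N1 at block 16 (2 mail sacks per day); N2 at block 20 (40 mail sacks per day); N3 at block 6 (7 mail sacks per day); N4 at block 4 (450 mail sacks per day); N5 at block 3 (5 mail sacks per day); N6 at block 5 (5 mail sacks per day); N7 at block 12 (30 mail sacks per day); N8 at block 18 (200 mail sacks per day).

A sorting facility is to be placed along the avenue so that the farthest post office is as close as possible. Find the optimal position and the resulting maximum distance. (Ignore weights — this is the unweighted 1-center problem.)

location 11.5, max distance 8.5

The 1-center on a line is the midpoint of the two extreme points: leftmost at 3, rightmost at 20.
Optimal location = (3 + 20)/2 = 11.5; maximum distance = (20 − 3)/2 = 8.5.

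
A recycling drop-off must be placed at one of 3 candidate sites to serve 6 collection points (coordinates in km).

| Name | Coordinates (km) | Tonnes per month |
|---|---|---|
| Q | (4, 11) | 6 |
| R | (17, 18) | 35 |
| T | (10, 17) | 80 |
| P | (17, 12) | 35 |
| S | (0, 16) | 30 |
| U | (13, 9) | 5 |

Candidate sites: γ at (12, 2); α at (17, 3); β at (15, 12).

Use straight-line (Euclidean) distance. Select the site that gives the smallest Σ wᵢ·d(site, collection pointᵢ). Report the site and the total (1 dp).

β, total 1407.1 km

Total weighted distance at each candidate:
  γ (12, 2): total = 2849.4
  α (17, 3): total = 2861.9
  β (15, 12): total = 1407.1
Minimum is at β with total 1407.1 km.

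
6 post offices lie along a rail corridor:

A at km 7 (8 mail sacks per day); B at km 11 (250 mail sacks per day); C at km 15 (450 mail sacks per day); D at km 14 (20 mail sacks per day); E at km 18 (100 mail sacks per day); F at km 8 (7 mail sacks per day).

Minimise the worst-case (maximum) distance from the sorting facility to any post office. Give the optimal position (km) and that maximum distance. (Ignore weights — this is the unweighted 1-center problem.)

location 12.5, max distance 5.5

The 1-center on a line is the midpoint of the two extreme points: leftmost at 7, rightmost at 18.
Optimal location = (7 + 18)/2 = 12.5; maximum distance = (18 − 7)/2 = 5.5.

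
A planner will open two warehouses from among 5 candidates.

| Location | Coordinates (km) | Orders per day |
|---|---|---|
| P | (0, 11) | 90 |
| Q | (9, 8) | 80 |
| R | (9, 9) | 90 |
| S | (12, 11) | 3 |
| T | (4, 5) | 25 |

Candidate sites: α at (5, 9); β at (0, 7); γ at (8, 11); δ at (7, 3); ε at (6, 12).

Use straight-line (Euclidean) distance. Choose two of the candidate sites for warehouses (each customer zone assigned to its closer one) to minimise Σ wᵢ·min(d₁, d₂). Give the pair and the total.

{β, γ}, total 938.0

Evaluate every pair (each demand assigned to the nearer of the two):
  {β, γ}: total = 938.0
  {α, γ}: total = 1054.0
  {α, β}: total = 1174.8
  {γ, ε}: total = 1194.0
  {β, ε}: total = 1271.9
  {γ, δ}: total = 1276.4
  {α, δ}: total = 1286.5
  {α, ε}: total = 1295.8
  {δ, ε}: total = 1437.7
  {β, δ}: total = 1478.5
Best pair: {β, γ} with total 938.0.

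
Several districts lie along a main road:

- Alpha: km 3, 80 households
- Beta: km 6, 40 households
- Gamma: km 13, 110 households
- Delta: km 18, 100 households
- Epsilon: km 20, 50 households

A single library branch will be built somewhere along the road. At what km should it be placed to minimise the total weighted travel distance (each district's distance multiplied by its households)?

For a sum of weighted absolute distances on a line, the optimum is the weighted median (not the mean). Total weight W = 380; half-weight = 190.
Sort by position and accumulate weight:
  km 3 (Alpha, w=80) → cum 80
  km 6 (Beta, w=40) → cum 120
  km 13 (Gamma, w=110) → cum 230  ≥ 190 → median here
  km 18 (Delta, w=100) → cum 330
  km 20 (Epsilon, w=50) → cum 380
Optimal location: km 13.

x = 13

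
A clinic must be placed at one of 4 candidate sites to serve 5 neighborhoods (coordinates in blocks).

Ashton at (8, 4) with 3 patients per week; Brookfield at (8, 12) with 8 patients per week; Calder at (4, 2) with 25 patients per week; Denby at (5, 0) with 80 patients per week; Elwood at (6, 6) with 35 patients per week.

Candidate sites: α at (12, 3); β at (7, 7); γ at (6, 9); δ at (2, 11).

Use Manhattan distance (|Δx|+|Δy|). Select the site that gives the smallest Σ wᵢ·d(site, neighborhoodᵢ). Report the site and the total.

β, total 1050 blocks

Total weighted distance at each candidate:
  α (12, 3): total = 1459
  β (7, 7): total = 1050
  γ (6, 9): total = 1191
  δ (2, 11): total = 1805
Minimum is at β with total 1050 blocks.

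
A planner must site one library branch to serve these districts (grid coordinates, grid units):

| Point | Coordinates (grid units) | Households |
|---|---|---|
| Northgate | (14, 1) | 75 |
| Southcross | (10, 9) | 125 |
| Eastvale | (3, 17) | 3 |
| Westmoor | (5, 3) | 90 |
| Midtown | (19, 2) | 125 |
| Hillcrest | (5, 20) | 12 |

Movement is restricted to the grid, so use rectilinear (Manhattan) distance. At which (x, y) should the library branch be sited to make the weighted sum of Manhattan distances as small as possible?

Manhattan distance separates: Σwᵢ(|x−xᵢ|+|y−yᵢ|) = Σwᵢ|x−xᵢ| + Σwᵢ|y−yᵢ|, so x and y are optimised independently as 1-D weighted medians.
Total weight W = 430; half = 215.
x-coordinate, sorted with cumulative weight:
  x=3 (Eastvale, w=3) cum 3
  x=5 (Westmoor, w=90) cum 93
  x=5 (Hillcrest, w=12) cum 105
  x=10 (Southcross, w=125) cum 230  ← median
  x=14 (Northgate, w=75) cum 305
  x=19 (Midtown, w=125) cum 430
⇒ x* = 10
y-coordinate, sorted with cumulative weight:
  y=1 (Northgate, w=75) cum 75
  y=2 (Midtown, w=125) cum 200
  y=3 (Westmoor, w=90) cum 290  ← median
  y=9 (Southcross, w=125) cum 415
  y=17 (Eastvale, w=3) cum 418
  y=20 (Hillcrest, w=12) cum 430
⇒ y* = 3

(10, 3)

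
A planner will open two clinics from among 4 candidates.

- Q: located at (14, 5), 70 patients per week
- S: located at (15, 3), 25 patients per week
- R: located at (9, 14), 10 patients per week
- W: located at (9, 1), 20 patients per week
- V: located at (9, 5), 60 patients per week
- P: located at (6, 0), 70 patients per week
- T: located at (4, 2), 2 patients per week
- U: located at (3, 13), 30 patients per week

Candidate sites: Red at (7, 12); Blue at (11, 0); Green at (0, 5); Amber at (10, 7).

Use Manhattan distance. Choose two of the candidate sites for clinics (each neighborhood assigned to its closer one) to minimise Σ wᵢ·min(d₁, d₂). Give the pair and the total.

{Blue, Amber}, total 1673

Evaluate every pair (each demand assigned to the nearer of the two):
  {Blue, Amber}: total = 1673
  {Red, Blue}: total = 1773
  {Red, Amber}: total = 1947
  {Blue, Green}: total = 2069
  {Green, Amber}: total = 2159
  {Red, Green}: total = 3179
Best pair: {Blue, Amber} with total 1673.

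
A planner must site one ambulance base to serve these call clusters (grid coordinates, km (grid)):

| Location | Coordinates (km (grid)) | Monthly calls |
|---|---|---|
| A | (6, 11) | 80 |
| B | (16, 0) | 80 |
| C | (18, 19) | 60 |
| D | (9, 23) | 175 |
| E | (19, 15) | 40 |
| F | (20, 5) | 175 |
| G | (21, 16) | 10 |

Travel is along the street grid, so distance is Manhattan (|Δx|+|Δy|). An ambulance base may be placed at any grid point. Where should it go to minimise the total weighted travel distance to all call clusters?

(16, 11)

Manhattan distance separates: Σwᵢ(|x−xᵢ|+|y−yᵢ|) = Σwᵢ|x−xᵢ| + Σwᵢ|y−yᵢ|, so x and y are optimised independently as 1-D weighted medians.
Total weight W = 620; half = 310.
x-coordinate, sorted with cumulative weight:
  x=6 (A, w=80) cum 80
  x=9 (D, w=175) cum 255
  x=16 (B, w=80) cum 335  ← median
  x=18 (C, w=60) cum 395
  x=19 (E, w=40) cum 435
  x=20 (F, w=175) cum 610
  x=21 (G, w=10) cum 620
⇒ x* = 16
y-coordinate, sorted with cumulative weight:
  y=0 (B, w=80) cum 80
  y=5 (F, w=175) cum 255
  y=11 (A, w=80) cum 335  ← median
  y=15 (E, w=40) cum 375
  y=16 (G, w=10) cum 385
  y=19 (C, w=60) cum 445
  y=23 (D, w=175) cum 620
⇒ y* = 11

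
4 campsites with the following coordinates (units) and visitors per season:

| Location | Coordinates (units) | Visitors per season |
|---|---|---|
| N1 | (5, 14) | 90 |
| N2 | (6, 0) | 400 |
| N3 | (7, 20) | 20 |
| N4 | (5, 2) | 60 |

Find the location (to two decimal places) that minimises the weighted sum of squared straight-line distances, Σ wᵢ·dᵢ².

(5.77, 3.12)

The minimiser of Σwᵢ‖p−pᵢ‖² is the weighted centroid p* = (Σwᵢpᵢ)/(Σwᵢ).
Σwᵢ = 570.
Σwᵢxᵢ = 90·5 + 400·6 + 20·7 + 60·5 = 3290.
Σwᵢyᵢ = 90·14 + 400·0 + 20·20 + 60·2 = 1780.
x* = 3290/570 = 5.77, y* = 1780/570 = 3.12.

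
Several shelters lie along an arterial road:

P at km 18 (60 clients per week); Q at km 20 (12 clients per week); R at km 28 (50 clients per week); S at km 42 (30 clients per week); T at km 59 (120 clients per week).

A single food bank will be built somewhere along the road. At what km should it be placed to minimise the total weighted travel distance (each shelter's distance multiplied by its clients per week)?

x = 42

For a sum of weighted absolute distances on a line, the optimum is the weighted median (not the mean). Total weight W = 272; half-weight = 136.
Sort by position and accumulate weight:
  km 18 (P, w=60) → cum 60
  km 20 (Q, w=12) → cum 72
  km 28 (R, w=50) → cum 122
  km 42 (S, w=30) → cum 152  ≥ 136 → median here
  km 59 (T, w=120) → cum 272
Optimal location: km 42.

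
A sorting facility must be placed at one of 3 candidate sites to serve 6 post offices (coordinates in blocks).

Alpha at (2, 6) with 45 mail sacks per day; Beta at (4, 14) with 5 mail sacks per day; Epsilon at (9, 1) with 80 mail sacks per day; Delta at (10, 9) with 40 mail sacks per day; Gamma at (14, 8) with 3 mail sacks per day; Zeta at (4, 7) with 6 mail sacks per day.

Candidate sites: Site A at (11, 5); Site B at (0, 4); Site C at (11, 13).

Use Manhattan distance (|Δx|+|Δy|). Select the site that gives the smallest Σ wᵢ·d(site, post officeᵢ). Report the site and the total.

Site A, total 1282 blocks

Total weighted distance at each candidate:
  Site A (11, 5): total = 1282
  Site B (0, 4): total = 1906
  Site C (11, 13): total = 2182
Minimum is at Site A with total 1282 blocks.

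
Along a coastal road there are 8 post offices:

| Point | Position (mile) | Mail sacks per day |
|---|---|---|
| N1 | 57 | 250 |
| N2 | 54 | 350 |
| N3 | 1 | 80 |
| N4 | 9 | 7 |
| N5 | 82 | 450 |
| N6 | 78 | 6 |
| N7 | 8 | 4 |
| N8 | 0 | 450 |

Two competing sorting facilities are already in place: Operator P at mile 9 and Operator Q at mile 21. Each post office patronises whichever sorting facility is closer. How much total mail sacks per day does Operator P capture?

The indifferent point is the midpoint (9+21)/2 = 15; post offices left of it (closer to Operator P at 9) go to Operator P, those right go to Operator Q.
  N8 at 0 (w=450) → Operator P
  N3 at 1 (w=80) → Operator P
  N7 at 8 (w=4) → Operator P
  N4 at 9 (w=7) → Operator P
  N2 at 54 (w=350) → Operator Q
  N1 at 57 (w=250) → Operator Q
  N6 at 78 (w=6) → Operator Q
  N5 at 82 (w=450) → Operator Q
Operator P captures 541; Operator Q captures 1056.

541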